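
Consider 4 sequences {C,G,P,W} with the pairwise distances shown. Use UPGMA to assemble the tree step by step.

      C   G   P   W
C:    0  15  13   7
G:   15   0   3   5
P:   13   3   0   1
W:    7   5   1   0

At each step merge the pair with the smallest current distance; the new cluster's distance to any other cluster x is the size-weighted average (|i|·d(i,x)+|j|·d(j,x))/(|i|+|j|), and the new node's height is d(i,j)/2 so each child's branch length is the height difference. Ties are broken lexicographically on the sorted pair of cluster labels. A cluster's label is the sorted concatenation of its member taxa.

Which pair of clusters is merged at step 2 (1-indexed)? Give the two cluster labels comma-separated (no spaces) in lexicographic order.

1. join P+W (d=1) ⇒ PW; edges |P|=1/2, |W|=1/2
  updated: d(C,PW)=10, d(G,PW)=4
2. join G+PW (d=4) ⇒ GPW; edges |G|=2, |PW|=3/2
  updated: d(C,GPW)=35/3
3. join C+GPW (d=35/3) ⇒ CGPW; edges |C|=35/6, |GPW|=23/6
final tree: (C:35/6,(G:2,(P:1/2,W:1/2):3/2):23/6)
total length: 85/6

G,PW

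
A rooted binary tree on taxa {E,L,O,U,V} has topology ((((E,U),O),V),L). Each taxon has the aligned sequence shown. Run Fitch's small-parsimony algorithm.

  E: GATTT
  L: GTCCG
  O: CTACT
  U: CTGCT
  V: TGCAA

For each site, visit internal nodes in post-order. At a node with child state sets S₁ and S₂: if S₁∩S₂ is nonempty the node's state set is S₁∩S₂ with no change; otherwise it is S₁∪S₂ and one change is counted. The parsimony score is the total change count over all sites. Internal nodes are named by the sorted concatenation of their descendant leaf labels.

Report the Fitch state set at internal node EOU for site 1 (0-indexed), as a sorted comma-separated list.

T

EU@0: {G} ∪ {C} = {C,G} (union, +1)
EOU@0: {C,G} ∩ {C} = {C} (intersection, +0)
EOUV@0: {C} ∪ {T} = {C,T} (union, +1)
ELOUV@0: {C,T} ∪ {G} = {C,G,T} (union, +1)
EU@1: {A} ∪ {T} = {A,T} (union, +1)
EOU@1: {A,T} ∩ {T} = {T} (intersection, +0)
EOUV@1: {T} ∪ {G} = {G,T} (union, +1)
ELOUV@1: {G,T} ∩ {T} = {T} (intersection, +0)
EU@2: {T} ∪ {G} = {G,T} (union, +1)
EOU@2: {G,T} ∪ {A} = {A,G,T} (union, +1)
EOUV@2: {A,G,T} ∪ {C} = {A,C,G,T} (union, +1)
ELOUV@2: {A,C,G,T} ∩ {C} = {C} (intersection, +0)
EU@3: {T} ∪ {C} = {C,T} (union, +1)
EOU@3: {C,T} ∩ {C} = {C} (intersection, +0)
EOUV@3: {C} ∪ {A} = {A,C} (union, +1)
ELOUV@3: {A,C} ∩ {C} = {C} (intersection, +0)
EU@4: {T} ∩ {T} = {T} (intersection, +0)
EOU@4: {T} ∩ {T} = {T} (intersection, +0)
EOUV@4: {T} ∪ {A} = {A,T} (union, +1)
ELOUV@4: {A,T} ∪ {G} = {A,G,T} (union, +1)
per-site changes: [3, 2, 3, 2, 2]; total = 12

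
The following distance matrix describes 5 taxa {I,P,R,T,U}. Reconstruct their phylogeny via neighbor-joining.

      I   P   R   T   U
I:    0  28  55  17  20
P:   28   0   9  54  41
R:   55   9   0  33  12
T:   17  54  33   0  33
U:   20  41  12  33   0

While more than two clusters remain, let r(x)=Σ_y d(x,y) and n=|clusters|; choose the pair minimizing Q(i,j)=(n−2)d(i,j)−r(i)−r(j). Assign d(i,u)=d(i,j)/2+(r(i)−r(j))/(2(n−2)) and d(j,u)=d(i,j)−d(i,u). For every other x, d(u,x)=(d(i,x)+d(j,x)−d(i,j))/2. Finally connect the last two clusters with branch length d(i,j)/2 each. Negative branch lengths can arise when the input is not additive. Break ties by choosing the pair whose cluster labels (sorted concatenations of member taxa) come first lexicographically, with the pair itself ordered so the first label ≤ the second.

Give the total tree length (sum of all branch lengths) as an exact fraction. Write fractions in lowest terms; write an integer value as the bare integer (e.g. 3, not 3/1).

243/4

step 1: merge (P,R) at d=9, Q=-214; branch lengths P→25/3, R→2/3; new cluster PR
  updated: d(I,PR)=37, d(PR,T)=39, d(PR,U)=22
step 2: merge (I,T) at d=17, Q=-129; branch lengths I→19/4, T→49/4; new cluster IT
  updated: d(IT,PR)=59/2, d(IT,U)=18
step 3: merge (IT,PR) at d=59/2, Q=-139/2; branch lengths IT→51/4, PR→67/4; new cluster IPRT
  updated: d(IPRT,U)=21/4
step 4: merge (IPRT,U) at d=21/4; branch lengths IPRT→21/8, U→21/8; new cluster IPRTU
final tree: (((I:19/4,T:49/4):51/4,(P:25/3,R:2/3):67/4):21/8,U:21/8)
total length: 243/4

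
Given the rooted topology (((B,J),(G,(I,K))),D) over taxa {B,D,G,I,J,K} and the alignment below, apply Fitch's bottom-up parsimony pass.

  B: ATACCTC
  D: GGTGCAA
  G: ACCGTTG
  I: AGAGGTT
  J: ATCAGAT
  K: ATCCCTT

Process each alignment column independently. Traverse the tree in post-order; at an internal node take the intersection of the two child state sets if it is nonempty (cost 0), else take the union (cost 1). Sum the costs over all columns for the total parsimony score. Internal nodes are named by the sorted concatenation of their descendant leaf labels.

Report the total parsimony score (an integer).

18

site 0, node BJ: B={A} ∩ J={A} → {A} (+0)
site 0, node IK: I={A} ∩ K={A} → {A} (+0)
site 0, node GIK: G={A} ∩ IK={A} → {A} (+0)
site 0, node BGIJK: BJ={A} ∩ GIK={A} → {A} (+0)
site 0, node BDGIJK: BGIJK={A} ∪ D={G} → {A,G} (+1)
site 1, node BJ: B={T} ∩ J={T} → {T} (+0)
site 1, node IK: I={G} ∪ K={T} → {G,T} (+1)
site 1, node GIK: G={C} ∪ IK={G,T} → {C,G,T} (+1)
site 1, node BGIJK: BJ={T} ∩ GIK={C,G,T} → {T} (+0)
site 1, node BDGIJK: BGIJK={T} ∪ D={G} → {G,T} (+1)
site 2, node BJ: B={A} ∪ J={C} → {A,C} (+1)
site 2, node IK: I={A} ∪ K={C} → {A,C} (+1)
site 2, node GIK: G={C} ∩ IK={A,C} → {C} (+0)
site 2, node BGIJK: BJ={A,C} ∩ GIK={C} → {C} (+0)
site 2, node BDGIJK: BGIJK={C} ∪ D={T} → {C,T} (+1)
site 3, node BJ: B={C} ∪ J={A} → {A,C} (+1)
site 3, node IK: I={G} ∪ K={C} → {C,G} (+1)
site 3, node GIK: G={G} ∩ IK={C,G} → {G} (+0)
site 3, node BGIJK: BJ={A,C} ∪ GIK={G} → {A,C,G} (+1)
site 3, node BDGIJK: BGIJK={A,C,G} ∩ D={G} → {G} (+0)
site 4, node BJ: B={C} ∪ J={G} → {C,G} (+1)
site 4, node IK: I={G} ∪ K={C} → {C,G} (+1)
site 4, node GIK: G={T} ∪ IK={C,G} → {C,G,T} (+1)
site 4, node BGIJK: BJ={C,G} ∩ GIK={C,G,T} → {C,G} (+0)
site 4, node BDGIJK: BGIJK={C,G} ∩ D={C} → {C} (+0)
site 5, node BJ: B={T} ∪ J={A} → {A,T} (+1)
site 5, node IK: I={T} ∩ K={T} → {T} (+0)
site 5, node GIK: G={T} ∩ IK={T} → {T} (+0)
site 5, node BGIJK: BJ={A,T} ∩ GIK={T} → {T} (+0)
site 5, node BDGIJK: BGIJK={T} ∪ D={A} → {A,T} (+1)
site 6, node BJ: B={C} ∪ J={T} → {C,T} (+1)
site 6, node IK: I={T} ∩ K={T} → {T} (+0)
site 6, node GIK: G={G} ∪ IK={T} → {G,T} (+1)
site 6, node BGIJK: BJ={C,T} ∩ GIK={G,T} → {T} (+0)
site 6, node BDGIJK: BGIJK={T} ∪ D={A} → {A,T} (+1)
per-site changes: [1, 3, 3, 3, 3, 2, 3]; total = 18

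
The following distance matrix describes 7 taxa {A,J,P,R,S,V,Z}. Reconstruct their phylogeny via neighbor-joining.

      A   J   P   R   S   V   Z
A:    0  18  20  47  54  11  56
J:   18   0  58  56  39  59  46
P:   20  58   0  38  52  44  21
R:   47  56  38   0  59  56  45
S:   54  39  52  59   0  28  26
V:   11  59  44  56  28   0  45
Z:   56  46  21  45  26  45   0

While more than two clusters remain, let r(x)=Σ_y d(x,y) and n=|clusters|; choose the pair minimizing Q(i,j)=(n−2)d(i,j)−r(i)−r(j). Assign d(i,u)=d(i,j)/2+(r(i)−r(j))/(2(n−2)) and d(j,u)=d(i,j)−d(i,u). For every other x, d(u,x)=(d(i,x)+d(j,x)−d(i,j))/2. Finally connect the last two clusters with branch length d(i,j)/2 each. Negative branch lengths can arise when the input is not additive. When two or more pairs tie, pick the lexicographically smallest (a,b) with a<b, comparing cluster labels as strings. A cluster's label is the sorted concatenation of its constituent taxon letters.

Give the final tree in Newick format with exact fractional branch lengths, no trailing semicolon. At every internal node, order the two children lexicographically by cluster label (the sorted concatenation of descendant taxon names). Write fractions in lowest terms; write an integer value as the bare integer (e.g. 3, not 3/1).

1. join A+V (d=11, Q=-394) ⇒ AV; edges |A|=9/5, |V|=46/5
  updated: d(AV,J)=33, d(AV,P)=53/2, d(AV,R)=46, d(AV,S)=71/2, d(AV,Z)=45
2. join P+Z (d=21, Q=-589/2) ⇒ PZ; edges |P|=193/16, |Z|=143/16
  updated: d(AV,PZ)=101/4, d(J,PZ)=83/2, d(PZ,R)=31, d(PZ,S)=57/2
3. join PZ+R (d=31, Q=-901/4) ⇒ PRZ; edges |PZ|=109/24, |R|=635/24
  updated: d(AV,PRZ)=161/8, d(J,PRZ)=133/4, d(PRZ,S)=113/4
4. join AV+PRZ (d=161/8, Q=-130) ⇒ APRVZ; edges |AV|=189/16, |PRZ|=133/16
  updated: d(APRVZ,J)=369/16, d(APRVZ,S)=349/16
5. join APRVZ+J (d=369/16, Q=-671/8) ⇒ AJPRVZ; edges |APRVZ|=47/16, |J|=161/8
  updated: d(AJPRVZ,S)=151/8
6. join AJPRVZ+S (d=151/8) ⇒ AJPRSVZ; edges |AJPRVZ|=151/16, |S|=151/16
final tree: ((((A:9/5,V:46/5):189/16,((P:193/16,Z:143/16):109/24,R:635/24):133/16):47/16,J:161/8):151/16,S:151/16)
total length: 2001/16

((((A:9/5,V:46/5):189/16,((P:193/16,Z:143/16):109/24,R:635/24):133/16):47/16,J:161/8):151/16,S:151/16)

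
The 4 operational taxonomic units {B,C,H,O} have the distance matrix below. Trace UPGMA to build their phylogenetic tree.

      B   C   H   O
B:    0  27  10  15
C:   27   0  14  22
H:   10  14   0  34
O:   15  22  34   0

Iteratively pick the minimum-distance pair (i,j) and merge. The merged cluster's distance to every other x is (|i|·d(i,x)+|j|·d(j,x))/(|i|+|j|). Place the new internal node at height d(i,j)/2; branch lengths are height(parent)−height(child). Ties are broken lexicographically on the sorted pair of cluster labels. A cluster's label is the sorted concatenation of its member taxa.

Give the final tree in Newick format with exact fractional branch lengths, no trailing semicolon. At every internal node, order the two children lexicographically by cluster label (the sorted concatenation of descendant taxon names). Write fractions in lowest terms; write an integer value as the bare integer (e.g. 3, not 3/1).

step 1: merge (B,H) at d=10; branch lengths B→5, H→5; new cluster BH
  updated: d(BH,C)=41/2, d(BH,O)=49/2
step 2: merge (BH,C) at d=41/2; branch lengths BH→21/4, C→41/4; new cluster BCH
  updated: d(BCH,O)=71/3
step 3: merge (BCH,O) at d=71/3; branch lengths BCH→19/12, O→71/6; new cluster BCHO
final tree: (((B:5,H:5):21/4,C:41/4):19/12,O:71/6)
total length: 467/12

(((B:5,H:5):21/4,C:41/4):19/12,O:71/6)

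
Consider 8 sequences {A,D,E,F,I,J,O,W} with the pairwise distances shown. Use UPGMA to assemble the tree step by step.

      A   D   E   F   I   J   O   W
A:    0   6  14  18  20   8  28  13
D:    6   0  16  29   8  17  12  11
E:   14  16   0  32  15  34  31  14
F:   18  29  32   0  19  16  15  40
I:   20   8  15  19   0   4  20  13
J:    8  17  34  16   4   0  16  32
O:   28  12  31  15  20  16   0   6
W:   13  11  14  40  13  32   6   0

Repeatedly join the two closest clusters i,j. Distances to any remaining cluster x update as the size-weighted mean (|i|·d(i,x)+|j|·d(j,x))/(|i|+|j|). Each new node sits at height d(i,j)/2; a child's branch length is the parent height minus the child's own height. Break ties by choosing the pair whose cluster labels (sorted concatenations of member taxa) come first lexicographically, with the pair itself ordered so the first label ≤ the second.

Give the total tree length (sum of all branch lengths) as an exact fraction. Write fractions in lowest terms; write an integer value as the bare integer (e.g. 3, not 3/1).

step 1: merge (I,J) at d=4; branch lengths I→2, J→2; new cluster IJ
  updated: d(A,IJ)=14, d(D,IJ)=25/2, d(E,IJ)=49/2, d(F,IJ)=35/2, d(IJ,O)=18, d(IJ,W)=45/2
step 2: merge (A,D) at d=6; branch lengths A→3, D→3; new cluster AD
  updated: d(AD,E)=15, d(AD,F)=47/2, d(AD,IJ)=53/4, d(AD,O)=20, d(AD,W)=12
step 3: merge (O,W) at d=6; branch lengths O→3, W→3; new cluster OW
  updated: d(AD,OW)=16, d(E,OW)=45/2, d(F,OW)=55/2, d(IJ,OW)=81/4
step 4: merge (AD,IJ) at d=53/4; branch lengths AD→29/8, IJ→37/8; new cluster ADIJ
  updated: d(ADIJ,E)=79/4, d(ADIJ,F)=41/2, d(ADIJ,OW)=145/8
step 5: merge (ADIJ,OW) at d=145/8; branch lengths ADIJ→39/16, OW→97/16; new cluster ADIJOW
  updated: d(ADIJOW,E)=62/3, d(ADIJOW,F)=137/6
step 6: merge (ADIJOW,E) at d=62/3; branch lengths ADIJOW→61/48, E→31/3; new cluster ADEIJOW
  updated: d(ADEIJOW,F)=169/7
step 7: merge (ADEIJOW,F) at d=169/7; branch lengths ADEIJOW→73/42, F→169/14; new cluster ADEFIJOW
final tree: (((((A:3,D:3):29/8,(I:2,J:2):37/8):39/16,(O:3,W:3):97/16):61/48,E:31/3):73/42,F:169/14)
total length: 19543/336

19543/336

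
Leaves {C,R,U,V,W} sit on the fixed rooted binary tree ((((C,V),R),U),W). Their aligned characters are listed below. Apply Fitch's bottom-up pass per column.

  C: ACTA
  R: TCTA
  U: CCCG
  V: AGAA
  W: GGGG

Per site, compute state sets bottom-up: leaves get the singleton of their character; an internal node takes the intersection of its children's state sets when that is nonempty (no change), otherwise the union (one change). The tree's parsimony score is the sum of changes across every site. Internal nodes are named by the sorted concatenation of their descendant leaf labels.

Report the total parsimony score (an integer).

9

[col 0] CV: children C:{A}, V:{A} ∩→ {A}; cost 0
[col 0] CRV: children CV:{A}, R:{T} ∪→ {A,T}; cost 1
[col 0] CRUV: children CRV:{A,T}, U:{C} ∪→ {A,C,T}; cost 1
[col 0] CRUVW: children CRUV:{A,C,T}, W:{G} ∪→ {A,C,G,T}; cost 1
[col 1] CV: children C:{C}, V:{G} ∪→ {C,G}; cost 1
[col 1] CRV: children CV:{C,G}, R:{C} ∩→ {C}; cost 0
[col 1] CRUV: children CRV:{C}, U:{C} ∩→ {C}; cost 0
[col 1] CRUVW: children CRUV:{C}, W:{G} ∪→ {C,G}; cost 1
[col 2] CV: children C:{T}, V:{A} ∪→ {A,T}; cost 1
[col 2] CRV: children CV:{A,T}, R:{T} ∩→ {T}; cost 0
[col 2] CRUV: children CRV:{T}, U:{C} ∪→ {C,T}; cost 1
[col 2] CRUVW: children CRUV:{C,T}, W:{G} ∪→ {C,G,T}; cost 1
[col 3] CV: children C:{A}, V:{A} ∩→ {A}; cost 0
[col 3] CRV: children CV:{A}, R:{A} ∩→ {A}; cost 0
[col 3] CRUV: children CRV:{A}, U:{G} ∪→ {A,G}; cost 1
[col 3] CRUVW: children CRUV:{A,G}, W:{G} ∩→ {G}; cost 0
per-site changes: [3, 2, 3, 1]; total = 9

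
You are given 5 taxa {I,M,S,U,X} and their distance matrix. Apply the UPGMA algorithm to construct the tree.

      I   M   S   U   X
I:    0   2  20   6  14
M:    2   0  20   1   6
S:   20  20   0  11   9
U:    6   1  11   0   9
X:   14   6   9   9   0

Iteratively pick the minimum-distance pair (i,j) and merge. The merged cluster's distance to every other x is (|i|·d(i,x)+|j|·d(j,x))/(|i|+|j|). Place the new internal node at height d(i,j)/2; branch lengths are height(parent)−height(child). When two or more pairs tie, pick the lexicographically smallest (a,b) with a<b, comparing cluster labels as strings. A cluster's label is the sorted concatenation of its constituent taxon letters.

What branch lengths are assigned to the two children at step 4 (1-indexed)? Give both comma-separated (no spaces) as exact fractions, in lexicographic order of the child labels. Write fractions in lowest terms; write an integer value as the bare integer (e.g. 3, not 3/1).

14/3,13/6

iteration 1: select M,U (d=1); attach at lengths (1/2, 1/2); label the merged cluster MU
  updated: d(I,MU)=4, d(MU,S)=31/2, d(MU,X)=15/2
iteration 2: select I,MU (d=4); attach at lengths (2, 3/2); label the merged cluster IMU
  updated: d(IMU,S)=17, d(IMU,X)=29/3
iteration 3: select S,X (d=9); attach at lengths (9/2, 9/2); label the merged cluster SX
  updated: d(IMU,SX)=40/3
iteration 4: select IMU,SX (d=40/3); attach at lengths (14/3, 13/6); label the merged cluster IMSUX
final tree: ((I:2,(M:1/2,U:1/2):3/2):14/3,(S:9/2,X:9/2):13/6)
total length: 61/3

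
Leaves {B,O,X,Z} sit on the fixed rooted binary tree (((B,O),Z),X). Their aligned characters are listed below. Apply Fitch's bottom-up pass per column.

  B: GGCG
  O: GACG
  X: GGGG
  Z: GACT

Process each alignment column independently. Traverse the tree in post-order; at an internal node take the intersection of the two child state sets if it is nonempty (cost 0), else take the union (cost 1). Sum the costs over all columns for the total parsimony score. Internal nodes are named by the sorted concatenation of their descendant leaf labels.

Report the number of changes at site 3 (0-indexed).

1

[col 0] BO: children B:{G}, O:{G} ∩→ {G}; cost 0
[col 0] BOZ: children BO:{G}, Z:{G} ∩→ {G}; cost 0
[col 0] BOXZ: children BOZ:{G}, X:{G} ∩→ {G}; cost 0
[col 1] BO: children B:{G}, O:{A} ∪→ {A,G}; cost 1
[col 1] BOZ: children BO:{A,G}, Z:{A} ∩→ {A}; cost 0
[col 1] BOXZ: children BOZ:{A}, X:{G} ∪→ {A,G}; cost 1
[col 2] BO: children B:{C}, O:{C} ∩→ {C}; cost 0
[col 2] BOZ: children BO:{C}, Z:{C} ∩→ {C}; cost 0
[col 2] BOXZ: children BOZ:{C}, X:{G} ∪→ {C,G}; cost 1
[col 3] BO: children B:{G}, O:{G} ∩→ {G}; cost 0
[col 3] BOZ: children BO:{G}, Z:{T} ∪→ {G,T}; cost 1
[col 3] BOXZ: children BOZ:{G,T}, X:{G} ∩→ {G}; cost 0
per-site changes: [0, 2, 1, 1]; total = 4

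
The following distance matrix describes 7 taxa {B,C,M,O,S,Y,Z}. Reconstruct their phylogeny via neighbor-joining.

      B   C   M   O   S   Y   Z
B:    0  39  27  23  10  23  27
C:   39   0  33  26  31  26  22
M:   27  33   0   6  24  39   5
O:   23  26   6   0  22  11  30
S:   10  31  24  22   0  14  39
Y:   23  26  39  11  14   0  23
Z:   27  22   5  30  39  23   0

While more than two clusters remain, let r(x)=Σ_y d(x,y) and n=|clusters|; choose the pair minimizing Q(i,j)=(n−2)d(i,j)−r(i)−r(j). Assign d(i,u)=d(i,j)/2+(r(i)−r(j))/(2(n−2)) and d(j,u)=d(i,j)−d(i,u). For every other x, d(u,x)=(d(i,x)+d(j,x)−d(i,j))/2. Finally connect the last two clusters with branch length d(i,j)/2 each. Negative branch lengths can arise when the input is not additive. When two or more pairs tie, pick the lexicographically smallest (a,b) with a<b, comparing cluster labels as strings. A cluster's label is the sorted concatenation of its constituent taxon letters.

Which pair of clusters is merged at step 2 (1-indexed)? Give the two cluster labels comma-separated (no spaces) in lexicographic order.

B,S

step 1: merge (M,Z) at d=5, Q=-255; branch lengths M→13/10, Z→37/10; new cluster MZ
  updated: d(B,MZ)=49/2, d(C,MZ)=25, d(MZ,O)=31/2, d(MZ,S)=29, d(MZ,Y)=57/2
step 2: merge (B,S) at d=10, Q=-371/2; branch lengths B→107/16, S→53/16; new cluster BS
  updated: d(BS,C)=30, d(BS,MZ)=87/4, d(BS,O)=35/2, d(BS,Y)=27/2
step 3: merge (C,MZ) at d=25, Q=-491/4; branch lengths C→365/24, MZ→235/24; new cluster CMZ
  updated: d(BS,CMZ)=107/8, d(CMZ,O)=33/4, d(CMZ,Y)=59/4
step 4: merge (BS,Y) at d=27/2, Q=-453/8; branch lengths BS→257/32, Y→175/32; new cluster BSY
  updated: d(BSY,CMZ)=117/16, d(BSY,O)=15/2
step 5: merge (BSY,CMZ) at d=117/16, Q=-369/16; branch lengths BSY→105/32, CMZ→129/32; new cluster BCMSYZ
  updated: d(BCMSYZ,O)=135/32
step 6: merge (BCMSYZ,O) at d=135/32; branch lengths BCMSYZ→135/64, O→135/64; new cluster BCMOSYZ
final tree: ((((B:107/16,S:53/16):257/32,Y:175/32):105/32,(C:365/24,(M:13/10,Z:37/10):235/24):129/32):135/64,O:135/64)
total length: 2081/32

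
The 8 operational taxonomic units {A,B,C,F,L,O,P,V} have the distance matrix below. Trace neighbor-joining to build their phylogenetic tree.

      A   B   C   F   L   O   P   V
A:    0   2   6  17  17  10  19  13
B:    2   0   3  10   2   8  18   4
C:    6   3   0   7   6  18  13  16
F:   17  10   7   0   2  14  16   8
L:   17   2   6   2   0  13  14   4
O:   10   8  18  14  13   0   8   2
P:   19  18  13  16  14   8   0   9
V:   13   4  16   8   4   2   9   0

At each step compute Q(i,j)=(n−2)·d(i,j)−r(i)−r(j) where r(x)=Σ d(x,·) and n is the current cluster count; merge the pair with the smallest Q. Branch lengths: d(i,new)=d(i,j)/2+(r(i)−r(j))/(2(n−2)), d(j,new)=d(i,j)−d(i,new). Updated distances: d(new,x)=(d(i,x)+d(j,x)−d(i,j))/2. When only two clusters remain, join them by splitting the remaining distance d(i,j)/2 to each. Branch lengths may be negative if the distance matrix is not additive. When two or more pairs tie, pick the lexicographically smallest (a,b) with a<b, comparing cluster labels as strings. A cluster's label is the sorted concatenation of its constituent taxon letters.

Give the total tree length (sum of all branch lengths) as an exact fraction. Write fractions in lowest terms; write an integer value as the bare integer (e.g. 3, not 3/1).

iteration 1: select O,P (d=8, Q=-122); attach at lengths (2, 6); label the merged cluster OP
  updated: d(A,OP)=21/2, d(B,OP)=9, d(C,OP)=23/2, d(F,OP)=11, d(L,OP)=19/2, d(OP,V)=3/2
iteration 2: select OP,V (d=3/2, Q=-92); attach at lengths (7/5, 1/10); label the merged cluster OPV
  updated: d(A,OPV)=11, d(B,OPV)=23/4, d(C,OPV)=13, d(F,OPV)=35/4, d(L,OPV)=6
iteration 3: select F,L (d=2, Q=-279/4); attach at lengths (79/32, -15/32); label the merged cluster FL
  updated: d(A,FL)=16, d(B,FL)=5, d(C,FL)=11/2, d(FL,OPV)=51/8
iteration 4: select FL,OPV (d=51/8, Q=-399/8); attach at lengths (127/48, 179/48); label the merged cluster FLOPV
  updated: d(A,FLOPV)=165/16, d(B,FLOPV)=35/16, d(C,FLOPV)=97/16
iteration 5: select A,B (d=2, Q=-43/2); attach at lengths (121/32, -57/32); label the merged cluster AB
  updated: d(AB,C)=7/2, d(AB,FLOPV)=21/4
iteration 6: select AB,C (d=7/2, Q=-237/16); attach at lengths (43/32, 69/32); label the merged cluster ABC
  updated: d(ABC,FLOPV)=125/32
iteration 7: select ABC,FLOPV (d=125/32); attach at lengths (125/64, 125/64); label the merged cluster ABCFLOPV
final tree: (((A:121/32,B:-57/32):43/32,C:69/32):125/64,((F:79/32,L:-15/32):127/48,((O:2,P:6):7/5,V:1/10):179/48):125/64)
total length: 873/32

873/32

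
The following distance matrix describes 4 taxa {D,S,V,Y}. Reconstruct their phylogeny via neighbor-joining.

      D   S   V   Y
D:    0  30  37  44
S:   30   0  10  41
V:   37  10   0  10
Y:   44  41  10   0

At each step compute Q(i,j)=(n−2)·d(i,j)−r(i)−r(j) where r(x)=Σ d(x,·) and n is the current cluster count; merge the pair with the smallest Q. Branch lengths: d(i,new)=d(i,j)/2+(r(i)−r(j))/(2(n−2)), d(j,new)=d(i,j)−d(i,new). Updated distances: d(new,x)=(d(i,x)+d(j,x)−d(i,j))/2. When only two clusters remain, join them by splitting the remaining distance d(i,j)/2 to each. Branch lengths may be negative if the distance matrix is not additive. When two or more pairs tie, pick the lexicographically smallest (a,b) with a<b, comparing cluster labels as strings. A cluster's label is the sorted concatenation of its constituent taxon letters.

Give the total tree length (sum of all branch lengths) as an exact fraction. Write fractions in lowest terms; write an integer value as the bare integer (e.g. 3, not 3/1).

53

1. join D+S (d=30, Q=-132) ⇒ DS; edges |D|=45/2, |S|=15/2
  updated: d(DS,V)=17/2, d(DS,Y)=55/2
2. join DS+V (d=17/2, Q=-46) ⇒ DSV; edges |DS|=13, |V|=-9/2
  updated: d(DSV,Y)=29/2
3. join DSV+Y (d=29/2) ⇒ DSVY; edges |DSV|=29/4, |Y|=29/4
final tree: (((D:45/2,S:15/2):13,V:-9/2):29/4,Y:29/4)
total length: 53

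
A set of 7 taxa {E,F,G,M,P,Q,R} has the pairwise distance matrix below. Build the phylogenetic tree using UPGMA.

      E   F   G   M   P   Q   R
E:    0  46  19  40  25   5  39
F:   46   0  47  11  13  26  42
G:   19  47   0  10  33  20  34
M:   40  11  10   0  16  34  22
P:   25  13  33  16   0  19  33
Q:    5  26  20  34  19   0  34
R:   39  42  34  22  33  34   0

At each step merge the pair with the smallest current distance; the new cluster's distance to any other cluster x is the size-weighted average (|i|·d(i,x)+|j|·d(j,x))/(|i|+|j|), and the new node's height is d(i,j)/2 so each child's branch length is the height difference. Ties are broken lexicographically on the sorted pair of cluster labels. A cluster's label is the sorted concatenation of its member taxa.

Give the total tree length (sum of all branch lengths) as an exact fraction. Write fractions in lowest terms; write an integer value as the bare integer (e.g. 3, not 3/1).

1211/16

step 1: merge (E,Q) at d=5; branch lengths E→5/2, Q→5/2; new cluster EQ
  updated: d(EQ,F)=36, d(EQ,G)=39/2, d(EQ,M)=37, d(EQ,P)=22, d(EQ,R)=73/2
step 2: merge (G,M) at d=10; branch lengths G→5, M→5; new cluster GM
  updated: d(EQ,GM)=113/4, d(F,GM)=29, d(GM,P)=49/2, d(GM,R)=28
step 3: merge (F,P) at d=13; branch lengths F→13/2, P→13/2; new cluster FP
  updated: d(EQ,FP)=29, d(FP,GM)=107/4, d(FP,R)=75/2
step 4: merge (FP,GM) at d=107/4; branch lengths FP→55/8, GM→67/8; new cluster FGMP
  updated: d(EQ,FGMP)=229/8, d(FGMP,R)=131/4
step 5: merge (EQ,FGMP) at d=229/8; branch lengths EQ→189/16, FGMP→15/16; new cluster EFGMPQ
  updated: d(EFGMPQ,R)=34
step 6: merge (EFGMPQ,R) at d=34; branch lengths EFGMPQ→43/16, R→17; new cluster EFGMPQR
final tree: (((E:5/2,Q:5/2):189/16,((F:13/2,P:13/2):55/8,(G:5,M:5):67/8):15/16):43/16,R:17)
total length: 1211/16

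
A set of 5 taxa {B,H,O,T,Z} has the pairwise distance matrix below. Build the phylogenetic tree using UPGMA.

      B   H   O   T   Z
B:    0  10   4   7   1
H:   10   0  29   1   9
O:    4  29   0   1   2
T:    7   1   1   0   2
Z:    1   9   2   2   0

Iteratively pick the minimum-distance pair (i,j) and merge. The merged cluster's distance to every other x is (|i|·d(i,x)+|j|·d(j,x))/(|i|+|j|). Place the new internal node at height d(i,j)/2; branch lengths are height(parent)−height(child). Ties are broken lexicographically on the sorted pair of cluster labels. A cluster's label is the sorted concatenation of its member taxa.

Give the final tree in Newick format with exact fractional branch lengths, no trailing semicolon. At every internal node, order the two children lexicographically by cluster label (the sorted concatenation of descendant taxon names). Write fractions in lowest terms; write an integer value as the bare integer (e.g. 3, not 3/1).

iteration 1: select B,Z (d=1); attach at lengths (1/2, 1/2); label the merged cluster BZ
  updated: d(BZ,H)=19/2, d(BZ,O)=3, d(BZ,T)=9/2
iteration 2: select H,T (d=1); attach at lengths (1/2, 1/2); label the merged cluster HT
  updated: d(BZ,HT)=7, d(HT,O)=15
iteration 3: select BZ,O (d=3); attach at lengths (1, 3/2); label the merged cluster BOZ
  updated: d(BOZ,HT)=29/3
iteration 4: select BOZ,HT (d=29/3); attach at lengths (10/3, 13/3); label the merged cluster BHOTZ
final tree: (((B:1/2,Z:1/2):1,O:3/2):10/3,(H:1/2,T:1/2):13/3)
total length: 73/6

(((B:1/2,Z:1/2):1,O:3/2):10/3,(H:1/2,T:1/2):13/3)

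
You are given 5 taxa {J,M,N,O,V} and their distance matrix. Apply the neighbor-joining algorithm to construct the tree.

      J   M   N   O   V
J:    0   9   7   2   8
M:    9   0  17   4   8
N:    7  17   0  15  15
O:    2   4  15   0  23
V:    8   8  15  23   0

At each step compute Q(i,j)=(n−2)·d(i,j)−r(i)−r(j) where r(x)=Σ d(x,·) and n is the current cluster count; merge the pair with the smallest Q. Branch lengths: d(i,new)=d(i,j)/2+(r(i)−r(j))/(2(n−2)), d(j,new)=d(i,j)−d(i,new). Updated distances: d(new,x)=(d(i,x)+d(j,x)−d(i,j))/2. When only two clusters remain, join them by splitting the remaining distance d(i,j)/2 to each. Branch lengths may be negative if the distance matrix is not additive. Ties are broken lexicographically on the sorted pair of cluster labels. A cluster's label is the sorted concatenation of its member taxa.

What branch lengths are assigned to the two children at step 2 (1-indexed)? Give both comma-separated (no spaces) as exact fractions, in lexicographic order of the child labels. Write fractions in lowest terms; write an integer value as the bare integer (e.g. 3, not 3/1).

-11/8,39/8

step 1: merge (M,O) at d=4, Q=-70; branch lengths M→1, O→3; new cluster MO
  updated: d(J,MO)=7/2, d(MO,N)=14, d(MO,V)=27/2
step 2: merge (J,MO) at d=7/2, Q=-85/2; branch lengths J→-11/8, MO→39/8; new cluster JMO
  updated: d(JMO,N)=35/4, d(JMO,V)=9
step 3: merge (JMO,N) at d=35/4, Q=-131/4; branch lengths JMO→11/8, N→59/8; new cluster JMNO
  updated: d(JMNO,V)=61/8
step 4: merge (JMNO,V) at d=61/8; branch lengths JMNO→61/16, V→61/16; new cluster JMNOV
final tree: (((J:-11/8,(M:1,O:3):39/8):11/8,N:59/8):61/16,V:61/16)
total length: 191/8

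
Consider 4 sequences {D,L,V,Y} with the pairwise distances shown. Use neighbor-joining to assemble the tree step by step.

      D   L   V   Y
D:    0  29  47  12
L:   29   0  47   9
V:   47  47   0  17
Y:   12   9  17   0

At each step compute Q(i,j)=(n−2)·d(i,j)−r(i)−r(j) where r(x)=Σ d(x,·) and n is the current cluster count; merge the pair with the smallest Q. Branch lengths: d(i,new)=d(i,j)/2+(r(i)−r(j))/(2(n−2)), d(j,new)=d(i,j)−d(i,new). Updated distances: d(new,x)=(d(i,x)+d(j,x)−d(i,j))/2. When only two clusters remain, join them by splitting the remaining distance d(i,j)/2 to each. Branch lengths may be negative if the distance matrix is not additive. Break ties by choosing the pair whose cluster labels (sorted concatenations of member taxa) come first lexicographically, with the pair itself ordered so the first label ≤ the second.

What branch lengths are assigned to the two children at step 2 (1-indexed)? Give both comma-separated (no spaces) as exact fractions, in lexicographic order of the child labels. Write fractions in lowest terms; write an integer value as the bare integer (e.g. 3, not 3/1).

step 1: merge (D,L) at d=29, Q=-115; branch lengths D→61/4, L→55/4; new cluster DL
  updated: d(DL,V)=65/2, d(DL,Y)=-4
step 2: merge (DL,V) at d=65/2, Q=-91/2; branch lengths DL→23/4, V→107/4; new cluster DLV
  updated: d(DLV,Y)=-39/4
step 3: merge (DLV,Y) at d=-39/4; branch lengths DLV→-39/8, Y→-39/8; new cluster DLVY
final tree: (((D:61/4,L:55/4):23/4,V:107/4):-39/8,Y:-39/8)
total length: 207/4

23/4,107/4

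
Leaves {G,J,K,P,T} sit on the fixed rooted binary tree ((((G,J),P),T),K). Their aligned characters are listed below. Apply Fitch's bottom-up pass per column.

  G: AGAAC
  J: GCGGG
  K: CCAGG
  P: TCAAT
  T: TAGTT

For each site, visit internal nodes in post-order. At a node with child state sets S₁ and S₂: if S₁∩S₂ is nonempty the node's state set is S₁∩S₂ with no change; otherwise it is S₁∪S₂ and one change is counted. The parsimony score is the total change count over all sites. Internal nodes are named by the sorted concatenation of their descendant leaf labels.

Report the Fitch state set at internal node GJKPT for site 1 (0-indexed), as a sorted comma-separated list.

C

[col 0] GJ: children G:{A}, J:{G} ∪→ {A,G}; cost 1
[col 0] GJP: children GJ:{A,G}, P:{T} ∪→ {A,G,T}; cost 1
[col 0] GJPT: children GJP:{A,G,T}, T:{T} ∩→ {T}; cost 0
[col 0] GJKPT: children GJPT:{T}, K:{C} ∪→ {C,T}; cost 1
[col 1] GJ: children G:{G}, J:{C} ∪→ {C,G}; cost 1
[col 1] GJP: children GJ:{C,G}, P:{C} ∩→ {C}; cost 0
[col 1] GJPT: children GJP:{C}, T:{A} ∪→ {A,C}; cost 1
[col 1] GJKPT: children GJPT:{A,C}, K:{C} ∩→ {C}; cost 0
[col 2] GJ: children G:{A}, J:{G} ∪→ {A,G}; cost 1
[col 2] GJP: children GJ:{A,G}, P:{A} ∩→ {A}; cost 0
[col 2] GJPT: children GJP:{A}, T:{G} ∪→ {A,G}; cost 1
[col 2] GJKPT: children GJPT:{A,G}, K:{A} ∩→ {A}; cost 0
[col 3] GJ: children G:{A}, J:{G} ∪→ {A,G}; cost 1
[col 3] GJP: children GJ:{A,G}, P:{A} ∩→ {A}; cost 0
[col 3] GJPT: children GJP:{A}, T:{T} ∪→ {A,T}; cost 1
[col 3] GJKPT: children GJPT:{A,T}, K:{G} ∪→ {A,G,T}; cost 1
[col 4] GJ: children G:{C}, J:{G} ∪→ {C,G}; cost 1
[col 4] GJP: children GJ:{C,G}, P:{T} ∪→ {C,G,T}; cost 1
[col 4] GJPT: children GJP:{C,G,T}, T:{T} ∩→ {T}; cost 0
[col 4] GJKPT: children GJPT:{T}, K:{G} ∪→ {G,T}; cost 1
per-site changes: [3, 2, 2, 3, 3]; total = 13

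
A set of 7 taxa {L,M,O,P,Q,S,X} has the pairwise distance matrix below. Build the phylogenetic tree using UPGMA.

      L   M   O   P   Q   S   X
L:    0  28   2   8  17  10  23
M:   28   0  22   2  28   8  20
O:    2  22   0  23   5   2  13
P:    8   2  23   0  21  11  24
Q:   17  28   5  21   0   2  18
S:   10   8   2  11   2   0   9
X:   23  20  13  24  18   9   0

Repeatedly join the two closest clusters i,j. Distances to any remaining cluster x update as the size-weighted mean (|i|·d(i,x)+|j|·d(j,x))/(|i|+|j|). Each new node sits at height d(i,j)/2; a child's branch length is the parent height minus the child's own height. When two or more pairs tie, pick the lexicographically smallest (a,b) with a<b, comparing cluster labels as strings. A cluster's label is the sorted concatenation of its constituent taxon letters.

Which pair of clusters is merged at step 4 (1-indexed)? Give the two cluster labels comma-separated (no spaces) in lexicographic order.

1. join L+O (d=2) ⇒ LO; edges |L|=1, |O|=1
  updated: d(LO,M)=25, d(LO,P)=31/2, d(LO,Q)=11, d(LO,S)=6, d(LO,X)=18
2. join M+P (d=2) ⇒ MP; edges |M|=1, |P|=1
  updated: d(LO,MP)=81/4, d(MP,Q)=49/2, d(MP,S)=19/2, d(MP,X)=22
3. join Q+S (d=2) ⇒ QS; edges |Q|=1, |S|=1
  updated: d(LO,QS)=17/2, d(MP,QS)=17, d(QS,X)=27/2
4. join LO+QS (d=17/2) ⇒ LOQS; edges |LO|=13/4, |QS|=13/4
  updated: d(LOQS,MP)=149/8, d(LOQS,X)=63/4
5. join LOQS+X (d=63/4) ⇒ LOQSX; edges |LOQS|=29/8, |X|=63/8
  updated: d(LOQSX,MP)=193/10
6. join LOQSX+MP (d=193/10) ⇒ LMOPQSX; edges |LOQSX|=71/40, |MP|=173/20
final tree: ((((L:1,O:1):13/4,(Q:1,S:1):13/4):29/8,X:63/8):71/40,(M:1,P:1):173/20)
total length: 1377/40

LO,QS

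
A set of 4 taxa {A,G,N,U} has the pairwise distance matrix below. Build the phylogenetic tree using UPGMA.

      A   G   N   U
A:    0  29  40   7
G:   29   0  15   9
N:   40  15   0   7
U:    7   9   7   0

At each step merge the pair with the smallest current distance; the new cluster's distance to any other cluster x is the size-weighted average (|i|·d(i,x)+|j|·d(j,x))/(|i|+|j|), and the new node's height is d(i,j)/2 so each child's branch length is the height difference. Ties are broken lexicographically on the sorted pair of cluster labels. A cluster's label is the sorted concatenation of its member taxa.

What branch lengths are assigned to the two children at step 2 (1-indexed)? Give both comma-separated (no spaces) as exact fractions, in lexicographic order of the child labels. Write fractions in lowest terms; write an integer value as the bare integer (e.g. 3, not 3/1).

step 1: merge (A,U) at d=7; branch lengths A→7/2, U→7/2; new cluster AU
  updated: d(AU,G)=19, d(AU,N)=47/2
step 2: merge (G,N) at d=15; branch lengths G→15/2, N→15/2; new cluster GN
  updated: d(AU,GN)=85/4
step 3: merge (AU,GN) at d=85/4; branch lengths AU→57/8, GN→25/8; new cluster AGNU
final tree: ((A:7/2,U:7/2):57/8,(G:15/2,N:15/2):25/8)
total length: 129/4

15/2,15/2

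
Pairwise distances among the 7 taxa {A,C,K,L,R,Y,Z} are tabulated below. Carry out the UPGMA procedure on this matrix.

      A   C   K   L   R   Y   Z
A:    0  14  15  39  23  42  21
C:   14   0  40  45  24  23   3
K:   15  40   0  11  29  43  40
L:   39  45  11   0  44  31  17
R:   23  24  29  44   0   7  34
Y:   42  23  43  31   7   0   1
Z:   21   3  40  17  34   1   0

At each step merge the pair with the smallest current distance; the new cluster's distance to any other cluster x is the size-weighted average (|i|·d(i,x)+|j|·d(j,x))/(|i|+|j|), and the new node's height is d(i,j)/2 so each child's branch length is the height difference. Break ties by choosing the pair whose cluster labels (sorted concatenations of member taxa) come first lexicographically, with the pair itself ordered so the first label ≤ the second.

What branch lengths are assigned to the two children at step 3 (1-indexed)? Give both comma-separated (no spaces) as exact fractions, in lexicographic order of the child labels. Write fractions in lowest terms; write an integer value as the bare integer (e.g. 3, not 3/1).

step 1: merge (Y,Z) at d=1; branch lengths Y→1/2, Z→1/2; new cluster YZ
  updated: d(A,YZ)=63/2, d(C,YZ)=13, d(K,YZ)=83/2, d(L,YZ)=24, d(R,YZ)=41/2
step 2: merge (K,L) at d=11; branch lengths K→11/2, L→11/2; new cluster KL
  updated: d(A,KL)=27, d(C,KL)=85/2, d(KL,R)=73/2, d(KL,YZ)=131/4
step 3: merge (C,YZ) at d=13; branch lengths C→13/2, YZ→6; new cluster CYZ
  updated: d(A,CYZ)=77/3, d(CYZ,KL)=36, d(CYZ,R)=65/3
step 4: merge (CYZ,R) at d=65/3; branch lengths CYZ→13/3, R→65/6; new cluster CRYZ
  updated: d(A,CRYZ)=25, d(CRYZ,KL)=289/8
step 5: merge (A,CRYZ) at d=25; branch lengths A→25/2, CRYZ→5/3; new cluster ACRYZ
  updated: d(ACRYZ,KL)=343/10
step 6: merge (ACRYZ,KL) at d=343/10; branch lengths ACRYZ→93/20, KL→233/20; new cluster ACKLRYZ
final tree: ((A:25/2,((C:13/2,(Y:1/2,Z:1/2):6):13/3,R:65/6):5/3):93/20,(K:11/2,L:11/2):233/20)
total length: 1052/15

13/2,6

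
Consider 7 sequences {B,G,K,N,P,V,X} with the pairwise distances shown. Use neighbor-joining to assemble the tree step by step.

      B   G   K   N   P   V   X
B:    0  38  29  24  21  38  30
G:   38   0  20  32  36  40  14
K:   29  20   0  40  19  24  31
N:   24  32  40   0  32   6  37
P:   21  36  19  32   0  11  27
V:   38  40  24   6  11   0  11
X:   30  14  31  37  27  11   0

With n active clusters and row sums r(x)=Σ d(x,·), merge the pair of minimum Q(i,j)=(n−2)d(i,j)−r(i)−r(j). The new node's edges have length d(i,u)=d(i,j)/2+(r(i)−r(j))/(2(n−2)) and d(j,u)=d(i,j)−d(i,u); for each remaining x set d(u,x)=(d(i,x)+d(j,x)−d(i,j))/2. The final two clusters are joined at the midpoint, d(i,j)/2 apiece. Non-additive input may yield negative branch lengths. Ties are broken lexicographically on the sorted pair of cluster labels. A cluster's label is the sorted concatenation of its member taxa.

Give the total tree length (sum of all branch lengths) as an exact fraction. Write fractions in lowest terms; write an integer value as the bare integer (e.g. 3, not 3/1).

step 1: merge (N,V) at d=6, Q=-271; branch lengths N→71/10, V→-11/10; new cluster NV
  updated: d(B,NV)=28, d(G,NV)=33, d(K,NV)=29, d(NV,P)=37/2, d(NV,X)=21
step 2: merge (G,X) at d=14, Q=-208; branch lengths G→37/4, X→19/4; new cluster GX
  updated: d(B,GX)=27, d(GX,K)=37/2, d(GX,NV)=20, d(GX,P)=49/2
step 3: merge (GX,K) at d=37/2, Q=-130; branch lengths GX→25/3, K→61/6; new cluster GKX
  updated: d(B,GKX)=75/4, d(GKX,NV)=61/4, d(GKX,P)=25/2
step 4: merge (B,P) at d=21, Q=-311/4; branch lengths B→231/16, P→105/16; new cluster BP
  updated: d(BP,GKX)=41/8, d(BP,NV)=51/4
step 5: merge (BP,GKX) at d=41/8, Q=-265/8; branch lengths BP→21/16, GKX→61/16; new cluster BGKPX
  updated: d(BGKPX,NV)=183/16
step 6: merge (BGKPX,NV) at d=183/16; branch lengths BGKPX→183/32, NV→183/32; new cluster BGKNPVX
final tree: (((B:231/16,P:105/16):21/16,((G:37/4,X:19/4):25/3,K:61/6):61/16):183/32,(N:71/10,V:-11/10):183/32)
total length: 1217/16

1217/16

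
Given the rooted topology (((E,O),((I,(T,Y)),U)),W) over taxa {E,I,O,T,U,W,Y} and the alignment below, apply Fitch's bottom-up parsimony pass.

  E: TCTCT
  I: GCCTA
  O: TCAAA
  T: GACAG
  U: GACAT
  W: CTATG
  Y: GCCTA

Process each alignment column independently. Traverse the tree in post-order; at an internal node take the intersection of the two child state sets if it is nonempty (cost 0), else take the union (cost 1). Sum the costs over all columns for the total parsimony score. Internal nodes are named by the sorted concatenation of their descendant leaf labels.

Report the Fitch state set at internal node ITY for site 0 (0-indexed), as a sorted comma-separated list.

G

EO@0: {T} ∩ {T} = {T} (intersection, +0)
TY@0: {G} ∩ {G} = {G} (intersection, +0)
ITY@0: {G} ∩ {G} = {G} (intersection, +0)
ITUY@0: {G} ∩ {G} = {G} (intersection, +0)
EIOTUY@0: {T} ∪ {G} = {G,T} (union, +1)
EIOTUWY@0: {G,T} ∪ {C} = {C,G,T} (union, +1)
EO@1: {C} ∩ {C} = {C} (intersection, +0)
TY@1: {A} ∪ {C} = {A,C} (union, +1)
ITY@1: {C} ∩ {A,C} = {C} (intersection, +0)
ITUY@1: {C} ∪ {A} = {A,C} (union, +1)
EIOTUY@1: {C} ∩ {A,C} = {C} (intersection, +0)
EIOTUWY@1: {C} ∪ {T} = {C,T} (union, +1)
EO@2: {T} ∪ {A} = {A,T} (union, +1)
TY@2: {C} ∩ {C} = {C} (intersection, +0)
ITY@2: {C} ∩ {C} = {C} (intersection, +0)
ITUY@2: {C} ∩ {C} = {C} (intersection, +0)
EIOTUY@2: {A,T} ∪ {C} = {A,C,T} (union, +1)
EIOTUWY@2: {A,C,T} ∩ {A} = {A} (intersection, +0)
EO@3: {C} ∪ {A} = {A,C} (union, +1)
TY@3: {A} ∪ {T} = {A,T} (union, +1)
ITY@3: {T} ∩ {A,T} = {T} (intersection, +0)
ITUY@3: {T} ∪ {A} = {A,T} (union, +1)
EIOTUY@3: {A,C} ∩ {A,T} = {A} (intersection, +0)
EIOTUWY@3: {A} ∪ {T} = {A,T} (union, +1)
EO@4: {T} ∪ {A} = {A,T} (union, +1)
TY@4: {G} ∪ {A} = {A,G} (union, +1)
ITY@4: {A} ∩ {A,G} = {A} (intersection, +0)
ITUY@4: {A} ∪ {T} = {A,T} (union, +1)
EIOTUY@4: {A,T} ∩ {A,T} = {A,T} (intersection, +0)
EIOTUWY@4: {A,T} ∪ {G} = {A,G,T} (union, +1)
per-site changes: [2, 3, 2, 4, 4]; total = 15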